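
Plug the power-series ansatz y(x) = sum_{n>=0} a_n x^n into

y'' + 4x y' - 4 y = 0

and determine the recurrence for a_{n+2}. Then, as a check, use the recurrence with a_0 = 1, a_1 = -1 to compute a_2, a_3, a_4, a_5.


Substitute y = sum_n a_n x^n.
y''(x) has coefficient (n+2)(n+1) a_{n+2} at x^n;
4 x y'(x) has coefficient 4 n a_n at x^n (shift);
-4 y(x) has coefficient -4 a_n at x^n.
Matching x^n: (n+2)(n+1) a_{n+2} + (4n - 4) a_n = 0.
Thus a_{n+2} = (-4n + 4) / ((n+1)(n+2)) * a_n.

Check with a_0 = 1, a_1 = -1 (apply the recurrence for n = 0, 1, 2, 3): a_0 = 1, a_1 = -1, a_2 = 2, a_3 = 0, a_4 = -2/3, a_5 = 0.

a_(n+2) = (-4n + 4) / ((n+1)(n+2)) * a_n; check: a_0 = 1, a_1 = -1, a_2 = 2, a_3 = 0, a_4 = -2/3, a_5 = 0


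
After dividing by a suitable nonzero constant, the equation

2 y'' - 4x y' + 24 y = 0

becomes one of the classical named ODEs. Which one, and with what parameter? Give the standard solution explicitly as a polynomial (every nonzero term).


All three coefficients share the factor 2; dividing through by 2 gives  y'' - 2x y' + 12 y = 0.
This matches the Hermite equation y'' - 2x y' + 2n y = 0 with 2n = 12, so n = 6; the polynomial solution is H_6(x).
With y = sum_k a_k x^k, matching x^k gives (k+2)(k+1) a_{k+2} = 2(k - n) a_k = 2(k - 6) a_k. The right side vanishes at k = 6, so the series with the parity of 6 terminates at degree 6.
Standard normalization: leading coefficient of H_n is 2^n, so a_6 = 2^6 = 64. Work downward with a_k = (k+1)(k+2) a_{k+2} / (2(k - n)):
  a_4 = (5)(6)(64) / (2(4 - 6)) = 1920/(-4) = -480
  a_2 = (3)(4)(-480) / (2(2 - 6)) = -5760/(-8) = 720
  a_0 = (1)(2)(720) / (2(0 - 6)) = 1440/(-12) = -120
Hence H_6(x) = 64 x^6 - 480 x^4 + 720 x^2 - 120.

H_6(x); series = 64 x^6 - 480 x^4 + 720 x^2 - 120


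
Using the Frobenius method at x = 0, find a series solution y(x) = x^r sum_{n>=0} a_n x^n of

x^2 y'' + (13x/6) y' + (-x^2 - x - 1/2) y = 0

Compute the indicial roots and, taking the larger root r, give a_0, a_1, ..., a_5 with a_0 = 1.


Write in Frobenius form y'' + (p(x)/x) y' + (q(x)/x^2) y = 0:
  p(x) = 13/6,  q(x) = -x^2 - x - 1/2.
Indicial equation: r(r-1) + (13/6) r + (-1/2) = 0 -> roots r_1 = 1/3, r_2 = -3/2.
Take r = r_1 = 1/3. Let y(x) = x^r sum_{n>=0} a_n x^n with a_0 = 1.
Substitute y = x^r sum a_n x^n and match x^{r+n}. The recurrence is
  D(n) a_n - 1 a_{n-1} - 1 a_{n-2} = 0,  where D(n) = (r+n)(r+n-1) + (13/6)(r+n) + (-1/2).
  a_n = [1 a_{n-1} + 1 a_{n-2}] / D(n).
Since the indicial polynomial factors as (r - r_1)(r - r_2), D(n) = (r_1 + n - r_1)(r_1 + n - r_2) = n(n + 11/6).
Evaluating step by step (a_0 = 1):
  n = 1: D(1) = 1(1 + 11/6) = 17/6; numerator = 1(1) = 1; a_1 = (1)/(17/6) = 6/17
  n = 2: D(2) = 2(2 + 11/6) = 23/3; numerator = 1(6/17) + 1(1) = 23/17; a_2 = (23/17)/(23/3) = 3/17
  n = 3: D(3) = 3(3 + 11/6) = 29/2; numerator = 1(3/17) + 1(6/17) = 9/17; a_3 = (9/17)/(29/2) = 18/493
  n = 4: D(4) = 4(4 + 11/6) = 70/3; numerator = 1(18/493) + 1(3/17) = 105/493; a_4 = (105/493)/(70/3) = 9/986
  n = 5: D(5) = 5(5 + 11/6) = 205/6; numerator = 1(9/986) + 1(18/493) = 45/986; a_5 = (45/986)/(205/6) = 27/20213

r = 1/3; a_0 = 1; a_1 = 6/17; a_2 = 3/17; a_3 = 18/493; a_4 = 9/986; a_5 = 27/20213


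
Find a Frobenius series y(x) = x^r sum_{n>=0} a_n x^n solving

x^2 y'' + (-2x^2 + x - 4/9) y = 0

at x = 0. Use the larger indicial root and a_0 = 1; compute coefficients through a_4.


Write in Frobenius form y'' + (p(x)/x) y' + (q(x)/x^2) y = 0:
  p(x) = 0,  q(x) = -2x^2 + x - 4/9.
Indicial equation: r(r-1) + (0) r + (-4/9) = 0 -> roots r_1 = 4/3, r_2 = -1/3.
Take r = r_1 = 4/3. Let y(x) = x^r sum_{n>=0} a_n x^n with a_0 = 1.
Substitute y = x^r sum a_n x^n and match x^{r+n}. The recurrence is
  D(n) a_n + 1 a_{n-1} - 2 a_{n-2} = 0,  where D(n) = (r+n)(r+n-1) + (0)(r+n) + (-4/9).
  a_n = [-1 a_{n-1} + 2 a_{n-2}] / D(n).
Since the indicial polynomial factors as (r - r_1)(r - r_2), D(n) = (r_1 + n - r_1)(r_1 + n - r_2) = n(n + 5/3).
Evaluating step by step (a_0 = 1):
  n = 1: D(1) = 1(1 + 5/3) = 8/3; numerator = -1(1) = -1; a_1 = (-1)/(8/3) = -3/8
  n = 2: D(2) = 2(2 + 5/3) = 22/3; numerator = -1(-3/8) + 2(1) = 19/8; a_2 = (19/8)/(22/3) = 57/176
  n = 3: D(3) = 3(3 + 5/3) = 14; numerator = -1(57/176) + 2(-3/8) = -189/176; a_3 = (-189/176)/(14) = -27/352
  n = 4: D(4) = 4(4 + 5/3) = 68/3; numerator = -1(-27/352) + 2(57/176) = 255/352; a_4 = (255/352)/(68/3) = 45/1408

r = 4/3; a_0 = 1; a_1 = -3/8; a_2 = 57/176; a_3 = -27/352; a_4 = 45/1408


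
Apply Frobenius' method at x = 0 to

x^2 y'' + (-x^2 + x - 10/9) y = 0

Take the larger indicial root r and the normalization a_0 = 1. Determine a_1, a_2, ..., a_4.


Write in Frobenius form y'' + (p(x)/x) y' + (q(x)/x^2) y = 0:
  p(x) = 0,  q(x) = -x^2 + x - 10/9.
Indicial equation: r(r-1) + (0) r + (-10/9) = 0 -> roots r_1 = 5/3, r_2 = -2/3.
Take r = r_1 = 5/3. Let y(x) = x^r sum_{n>=0} a_n x^n with a_0 = 1.
Substitute y = x^r sum a_n x^n and match x^{r+n}. The recurrence is
  D(n) a_n + 1 a_{n-1} - 1 a_{n-2} = 0,  where D(n) = (r+n)(r+n-1) + (0)(r+n) + (-10/9).
  a_n = [-1 a_{n-1} + 1 a_{n-2}] / D(n).
Since the indicial polynomial factors as (r - r_1)(r - r_2), D(n) = (r_1 + n - r_1)(r_1 + n - r_2) = n(n + 7/3).
Evaluating step by step (a_0 = 1):
  n = 1: D(1) = 1(1 + 7/3) = 10/3; numerator = -1(1) = -1; a_1 = (-1)/(10/3) = -3/10
  n = 2: D(2) = 2(2 + 7/3) = 26/3; numerator = -1(-3/10) + 1(1) = 13/10; a_2 = (13/10)/(26/3) = 3/20
  n = 3: D(3) = 3(3 + 7/3) = 16; numerator = -1(3/20) + 1(-3/10) = -9/20; a_3 = (-9/20)/(16) = -9/320
  n = 4: D(4) = 4(4 + 7/3) = 76/3; numerator = -1(-9/320) + 1(3/20) = 57/320; a_4 = (57/320)/(76/3) = 9/1280

r = 5/3; a_0 = 1; a_1 = -3/10; a_2 = 3/20; a_3 = -9/320; a_4 = 9/1280


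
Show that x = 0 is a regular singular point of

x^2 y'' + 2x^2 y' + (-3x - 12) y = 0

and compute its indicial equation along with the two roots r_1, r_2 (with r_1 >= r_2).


Divide by x^2 to reach normal form y'' + P_1(x) y' + P_2(x) y = 0 with P_1(x) = 2 and P_2(x) = -3/x - 12/x^2.
x = 0 is a singular point because the y-coefficient -3/x - 12/x^2 has a pole at x = 0.
It is a regular singular point because x P_1(x) = p(x) = 2x and x^2 P_2(x) = q(x) = -3x - 12 are polynomials, hence analytic at x = 0.
p(0) = 0,  q(0) = -12.
Indicial equation: r(r-1) + p(0) r + q(0) = 0, i.e. r^2 + (p(0) - 1) r + q(0) = 0, i.e. r^2 - 1 r - 12 = 0.
Discriminant: (-1)^2 - 4(-12) = 49, so r = (1 ± 7)/2.
Solving: r_1 = 4, r_2 = -3.

indicial: r^2 - 1 r - 12 = 0; roots r_1 = 4, r_2 = -3


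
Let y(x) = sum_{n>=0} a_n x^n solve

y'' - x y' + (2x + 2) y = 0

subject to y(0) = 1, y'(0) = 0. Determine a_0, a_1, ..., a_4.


Ansatz: y(x) = sum_{n>=0} a_n x^n, so y'(x) = sum_{n>=1} n a_n x^(n-1) and y''(x) = sum_{n>=2} n(n-1) a_n x^(n-2).
Substitute into P(x) y'' + Q(x) y' + R(x) y = 0 with P(x) = 1, Q(x) = -x, R(x) = 2x + 2, and match powers of x.
Initial conditions: a_0 = 1, a_1 = 0.
Setting the coefficient of each power of x to zero and solving order by order (substituting the coefficients already found):
  x^0: 2 a_2 + 2 a_0 = 0  ->  2 a_2 = -2 a_0 = -2  ->  a_2 = -1
  x^1: 6 a_3 + a_1 + 2 a_0 = 0  ->  6 a_3 = -a_1 - 2 a_0 = -2  ->  a_3 = -1/3
  x^2: 12 a_4 + 2 a_1 = 0  ->  12 a_4 = -2 a_1 = 0  ->  a_4 = 0
Truncated series: y(x) = 1 - x^2 - (1/3) x^3 + O(x^5).

a_0 = 1; a_1 = 0; a_2 = -1; a_3 = -1/3; a_4 = 0


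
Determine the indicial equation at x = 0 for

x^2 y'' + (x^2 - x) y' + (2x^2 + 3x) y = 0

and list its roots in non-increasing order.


Divide by x^2 to reach normal form y'' + P_1(x) y' + P_2(x) y = 0 with P_1(x) = 1 - 1/x and P_2(x) = 2 + 3/x.
x = 0 is a singular point because the y'-coefficient 1 - 1/x has a pole at x = 0 and the y-coefficient 2 + 3/x has a pole at x = 0.
It is a regular singular point because x P_1(x) = p(x) = x - 1 and x^2 P_2(x) = q(x) = 2x^2 + 3x are polynomials, hence analytic at x = 0.
p(0) = -1,  q(0) = 0.
Indicial equation: r(r-1) + p(0) r + q(0) = 0, i.e. r^2 + (p(0) - 1) r + q(0) = 0, i.e. r^2 - 2 r = 0.
Discriminant: (-2)^2 - 4(0) = 4, so r = (2 ± 2)/2.
Solving: r_1 = 2, r_2 = 0.

indicial: r^2 - 2 r = 0; roots r_1 = 2, r_2 = 0


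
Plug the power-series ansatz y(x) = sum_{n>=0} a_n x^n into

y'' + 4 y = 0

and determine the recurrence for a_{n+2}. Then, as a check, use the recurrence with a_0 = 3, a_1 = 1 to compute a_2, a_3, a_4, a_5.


Substitute y = sum_n a_n x^n into y'' + (const) y = 0.
y''(x) = sum_{n>=0} (n+2)(n+1) a_{n+2} x^n.
The ODE becomes sum_n [(n+2)(n+1) a_{n+2} + 4 a_n] x^n = 0.
Setting each coefficient to zero gives the recurrence:
  (n+2)(n+1) a_{n+2} + 4 a_n = 0,
  a_{n+2} = -4 / ((n+1)(n+2)) a_n.

Check with a_0 = 3, a_1 = 1 (apply the recurrence for n = 0, 1, 2, 3): a_0 = 3, a_1 = 1, a_2 = -6, a_3 = -2/3, a_4 = 2, a_5 = 2/15.

a_{n+2} = -4/((n+1)(n+2)) * a_n; check: a_0 = 3, a_1 = 1, a_2 = -6, a_3 = -2/3, a_4 = 2, a_5 = 2/15


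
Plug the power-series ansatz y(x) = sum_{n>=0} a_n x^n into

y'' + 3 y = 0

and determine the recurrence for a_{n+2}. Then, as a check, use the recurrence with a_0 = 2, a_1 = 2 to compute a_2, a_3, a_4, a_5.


Substitute y = sum_n a_n x^n into y'' + (const) y = 0.
y''(x) = sum_{n>=0} (n+2)(n+1) a_{n+2} x^n.
The ODE becomes sum_n [(n+2)(n+1) a_{n+2} + 3 a_n] x^n = 0.
Setting each coefficient to zero gives the recurrence:
  (n+2)(n+1) a_{n+2} + 3 a_n = 0,
  a_{n+2} = -3 / ((n+1)(n+2)) a_n.

Check with a_0 = 2, a_1 = 2 (apply the recurrence for n = 0, 1, 2, 3): a_0 = 2, a_1 = 2, a_2 = -3, a_3 = -1, a_4 = 3/4, a_5 = 3/20.

a_{n+2} = -3/((n+1)(n+2)) * a_n; check: a_0 = 2, a_1 = 2, a_2 = -3, a_3 = -1, a_4 = 3/4, a_5 = 3/20


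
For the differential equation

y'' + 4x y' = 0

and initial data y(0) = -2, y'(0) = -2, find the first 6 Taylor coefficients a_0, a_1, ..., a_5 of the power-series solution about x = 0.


Ansatz: y(x) = sum_{n>=0} a_n x^n, so y'(x) = sum_{n>=1} n a_n x^(n-1) and y''(x) = sum_{n>=2} n(n-1) a_n x^(n-2).
Substitute into P(x) y'' + Q(x) y' + R(x) y = 0 with P(x) = 1, Q(x) = 4x, R(x) = 0, and match powers of x.
Initial conditions: a_0 = -2, a_1 = -2.
Setting the coefficient of each power of x to zero and solving order by order (substituting the coefficients already found):
  x^0: 2 a_2 = 0  ->  a_2 = 0
  x^1: 6 a_3 + 4 a_1 = 0  ->  6 a_3 = -4 a_1 = 8  ->  a_3 = 4/3
  x^2: 12 a_4 + 8 a_2 = 0  ->  12 a_4 = -8 a_2 = 0  ->  a_4 = 0
  x^3: 20 a_5 + 12 a_3 = 0  ->  20 a_5 = -12 a_3 = -16  ->  a_5 = -4/5
Truncated series: y(x) = -2 - 2 x + (4/3) x^3 - (4/5) x^5 + O(x^6).

a_0 = -2; a_1 = -2; a_2 = 0; a_3 = 4/3; a_4 = 0; a_5 = -4/5


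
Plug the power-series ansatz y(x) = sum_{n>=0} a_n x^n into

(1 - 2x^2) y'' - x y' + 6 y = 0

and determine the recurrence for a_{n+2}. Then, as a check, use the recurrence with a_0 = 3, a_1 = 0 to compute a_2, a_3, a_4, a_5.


Substitute y = sum_n a_n x^n.
(1 - 2 x^2) y'' contributes (n+2)(n+1) a_{n+2} - 2 n(n-1) a_n at x^n.
-x y'(x) contributes -n a_n at x^n.
6 y(x) contributes 6 a_n at x^n.
Matching x^n: (n+2)(n+1) a_{n+2} + (-2 n(n-1) - n + 6) a_n = 0.
Thus a_{n+2} = (2 n(n-1) + n - 6) / ((n+1)(n+2)) * a_n.

Check with a_0 = 3, a_1 = 0 (apply the recurrence for n = 0, 1, 2, 3): a_0 = 3, a_1 = 0, a_2 = -9, a_3 = 0, a_4 = 0, a_5 = 0.

a_(n+2) = (2 n(n-1) + n - 6) / ((n+1)(n+2)) * a_n; check: a_0 = 3, a_1 = 0, a_2 = -9, a_3 = 0, a_4 = 0, a_5 = 0


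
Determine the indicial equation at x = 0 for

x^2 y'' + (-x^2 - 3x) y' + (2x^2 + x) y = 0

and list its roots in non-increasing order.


Divide by x^2 to reach normal form y'' + P_1(x) y' + P_2(x) y = 0 with P_1(x) = -1 - 3/x and P_2(x) = 2 + 1/x.
x = 0 is a singular point because the y'-coefficient -1 - 3/x has a pole at x = 0 and the y-coefficient 2 + 1/x has a pole at x = 0.
It is a regular singular point because x P_1(x) = p(x) = -x - 3 and x^2 P_2(x) = q(x) = 2x^2 + x are polynomials, hence analytic at x = 0.
p(0) = -3,  q(0) = 0.
Indicial equation: r(r-1) + p(0) r + q(0) = 0, i.e. r^2 + (p(0) - 1) r + q(0) = 0, i.e. r^2 - 4 r = 0.
Discriminant: (-4)^2 - 4(0) = 16, so r = (4 ± 4)/2.
Solving: r_1 = 4, r_2 = 0.

indicial: r^2 - 4 r = 0; roots r_1 = 4, r_2 = 0


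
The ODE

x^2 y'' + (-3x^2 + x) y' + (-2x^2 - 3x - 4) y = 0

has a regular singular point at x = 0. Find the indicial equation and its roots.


Divide by x^2 to reach normal form y'' + P_1(x) y' + P_2(x) y = 0 with P_1(x) = -3 + 1/x and P_2(x) = -2 - 3/x - 4/x^2.
x = 0 is a singular point because the y'-coefficient -3 + 1/x has a pole at x = 0 and the y-coefficient -2 - 3/x - 4/x^2 has a pole at x = 0.
It is a regular singular point because x P_1(x) = p(x) = 1 - 3x and x^2 P_2(x) = q(x) = -2x^2 - 3x - 4 are polynomials, hence analytic at x = 0.
p(0) = 1,  q(0) = -4.
Indicial equation: r(r-1) + p(0) r + q(0) = 0, i.e. r^2 + (p(0) - 1) r + q(0) = 0, i.e. r^2 - 4 = 0.
Discriminant: (0)^2 - 4(-4) = 16, so r = (0 ± 4)/2.
Solving: r_1 = 2, r_2 = -2.

indicial: r^2 - 4 = 0; roots r_1 = 2, r_2 = -2


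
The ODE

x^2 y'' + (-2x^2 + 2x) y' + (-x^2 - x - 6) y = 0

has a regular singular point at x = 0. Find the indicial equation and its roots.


Divide by x^2 to reach normal form y'' + P_1(x) y' + P_2(x) y = 0 with P_1(x) = -2 + 2/x and P_2(x) = -1 - 1/x - 6/x^2.
x = 0 is a singular point because the y'-coefficient -2 + 2/x has a pole at x = 0 and the y-coefficient -1 - 1/x - 6/x^2 has a pole at x = 0.
It is a regular singular point because x P_1(x) = p(x) = 2 - 2x and x^2 P_2(x) = q(x) = -x^2 - x - 6 are polynomials, hence analytic at x = 0.
p(0) = 2,  q(0) = -6.
Indicial equation: r(r-1) + p(0) r + q(0) = 0, i.e. r^2 + (p(0) - 1) r + q(0) = 0, i.e. r^2 + 1 r - 6 = 0.
Discriminant: (1)^2 - 4(-6) = 25, so r = (-1 ± 5)/2.
Solving: r_1 = 2, r_2 = -3.

indicial: r^2 + 1 r - 6 = 0; roots r_1 = 2, r_2 = -3


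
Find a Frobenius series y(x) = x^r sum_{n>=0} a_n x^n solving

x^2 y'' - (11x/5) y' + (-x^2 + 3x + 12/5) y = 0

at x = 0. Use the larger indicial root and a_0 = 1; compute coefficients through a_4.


Write in Frobenius form y'' + (p(x)/x) y' + (q(x)/x^2) y = 0:
  p(x) = -11/5,  q(x) = -x^2 + 3x + 12/5.
Indicial equation: r(r-1) + (-11/5) r + (12/5) = 0 -> roots r_1 = 2, r_2 = 6/5.
Take r = r_1 = 2. Let y(x) = x^r sum_{n>=0} a_n x^n with a_0 = 1.
Substitute y = x^r sum a_n x^n and match x^{r+n}. The recurrence is
  D(n) a_n + 3 a_{n-1} - 1 a_{n-2} = 0,  where D(n) = (r+n)(r+n-1) + (-11/5)(r+n) + (12/5).
  a_n = [-3 a_{n-1} + 1 a_{n-2}] / D(n).
Since the indicial polynomial factors as (r - r_1)(r - r_2), D(n) = (r_1 + n - r_1)(r_1 + n - r_2) = n(n + 4/5).
Evaluating step by step (a_0 = 1):
  n = 1: D(1) = 1(1 + 4/5) = 9/5; numerator = -3(1) = -3; a_1 = (-3)/(9/5) = -5/3
  n = 2: D(2) = 2(2 + 4/5) = 28/5; numerator = -3(-5/3) + 1(1) = 6; a_2 = (6)/(28/5) = 15/14
  n = 3: D(3) = 3(3 + 4/5) = 57/5; numerator = -3(15/14) + 1(-5/3) = -205/42; a_3 = (-205/42)/(57/5) = -1025/2394
  n = 4: D(4) = 4(4 + 4/5) = 96/5; numerator = -3(-1025/2394) + 1(15/14) = 940/399; a_4 = (940/399)/(96/5) = 1175/9576

r = 2; a_0 = 1; a_1 = -5/3; a_2 = 15/14; a_3 = -1025/2394; a_4 = 1175/9576


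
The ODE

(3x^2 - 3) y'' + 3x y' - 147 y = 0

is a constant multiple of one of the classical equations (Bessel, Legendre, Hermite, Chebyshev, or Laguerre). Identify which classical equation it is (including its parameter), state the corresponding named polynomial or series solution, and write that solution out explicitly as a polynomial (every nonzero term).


All three coefficients share the factor -3; dividing through by -3 gives  (1 - x^2) y'' - x y' + 49 y = 0.
This matches the Chebyshev equation (1 - x^2) y'' - x y' + n^2 y = 0 (note the -x y' term, not -2x y') with n^2 = 49, so n = 7; the polynomial solution is T_7(x).
With y = sum_k a_k x^k, matching x^k gives (k+2)(k+1) a_{k+2} = (k^2 - n^2) a_k = (k - 7)(k + 7) a_k. The right side vanishes at k = 7, so the series with the parity of 7 terminates at degree 7.
Standard normalization: leading coefficient of T_n is 2^(n-1), so a_7 = 2^6 = 64. Work downward with a_k = (k+1)(k+2) a_{k+2} / ((k - 7)(k + 7)):
  a_5 = (6)(7)(64) / ((5 - 7)(5 + 7)) = 2688/(-24) = -112
  a_3 = (4)(5)(-112) / ((3 - 7)(3 + 7)) = -2240/(-40) = 56
  a_1 = (2)(3)(56) / ((1 - 7)(1 + 7)) = 336/(-48) = -7
Hence T_7(x) = 64 x^7 - 112 x^5 + 56 x^3 - 7 x.

T_7(x); series = 64 x^7 - 112 x^5 + 56 x^3 - 7 x


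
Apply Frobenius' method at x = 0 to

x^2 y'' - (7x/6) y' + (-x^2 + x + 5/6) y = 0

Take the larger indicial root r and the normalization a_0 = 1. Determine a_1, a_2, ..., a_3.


Write in Frobenius form y'' + (p(x)/x) y' + (q(x)/x^2) y = 0:
  p(x) = -7/6,  q(x) = -x^2 + x + 5/6.
Indicial equation: r(r-1) + (-7/6) r + (5/6) = 0 -> roots r_1 = 5/3, r_2 = 1/2.
Take r = r_1 = 5/3. Let y(x) = x^r sum_{n>=0} a_n x^n with a_0 = 1.
Substitute y = x^r sum a_n x^n and match x^{r+n}. The recurrence is
  D(n) a_n + 1 a_{n-1} - 1 a_{n-2} = 0,  where D(n) = (r+n)(r+n-1) + (-7/6)(r+n) + (5/6).
  a_n = [-1 a_{n-1} + 1 a_{n-2}] / D(n).
Since the indicial polynomial factors as (r - r_1)(r - r_2), D(n) = (r_1 + n - r_1)(r_1 + n - r_2) = n(n + 7/6).
Evaluating step by step (a_0 = 1):
  n = 1: D(1) = 1(1 + 7/6) = 13/6; numerator = -1(1) = -1; a_1 = (-1)/(13/6) = -6/13
  n = 2: D(2) = 2(2 + 7/6) = 19/3; numerator = -1(-6/13) + 1(1) = 19/13; a_2 = (19/13)/(19/3) = 3/13
  n = 3: D(3) = 3(3 + 7/6) = 25/2; numerator = -1(3/13) + 1(-6/13) = -9/13; a_3 = (-9/13)/(25/2) = -18/325

r = 5/3; a_0 = 1; a_1 = -6/13; a_2 = 3/13; a_3 = -18/325


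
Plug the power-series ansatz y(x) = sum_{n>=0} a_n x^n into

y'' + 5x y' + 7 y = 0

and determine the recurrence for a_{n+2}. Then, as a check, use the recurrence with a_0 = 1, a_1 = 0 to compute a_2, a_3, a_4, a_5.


Substitute y = sum_n a_n x^n.
y''(x) has coefficient (n+2)(n+1) a_{n+2} at x^n;
5 x y'(x) has coefficient 5 n a_n at x^n (shift);
7 y(x) has coefficient 7 a_n at x^n.
Matching x^n: (n+2)(n+1) a_{n+2} + (5n + 7) a_n = 0.
Thus a_{n+2} = (-5n - 7) / ((n+1)(n+2)) * a_n.

Check with a_0 = 1, a_1 = 0 (apply the recurrence for n = 0, 1, 2, 3): a_0 = 1, a_1 = 0, a_2 = -7/2, a_3 = 0, a_4 = 119/24, a_5 = 0.

a_(n+2) = (-5n - 7) / ((n+1)(n+2)) * a_n; check: a_0 = 1, a_1 = 0, a_2 = -7/2, a_3 = 0, a_4 = 119/24, a_5 = 0


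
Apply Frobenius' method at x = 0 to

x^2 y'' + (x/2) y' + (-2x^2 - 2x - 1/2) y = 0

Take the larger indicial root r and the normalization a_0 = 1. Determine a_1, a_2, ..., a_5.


Write in Frobenius form y'' + (p(x)/x) y' + (q(x)/x^2) y = 0:
  p(x) = 1/2,  q(x) = -2x^2 - 2x - 1/2.
Indicial equation: r(r-1) + (1/2) r + (-1/2) = 0 -> roots r_1 = 1, r_2 = -1/2.
Take r = r_1 = 1. Let y(x) = x^r sum_{n>=0} a_n x^n with a_0 = 1.
Substitute y = x^r sum a_n x^n and match x^{r+n}. The recurrence is
  D(n) a_n - 2 a_{n-1} - 2 a_{n-2} = 0,  where D(n) = (r+n)(r+n-1) + (1/2)(r+n) + (-1/2).
  a_n = [2 a_{n-1} + 2 a_{n-2}] / D(n).
Since the indicial polynomial factors as (r - r_1)(r - r_2), D(n) = (r_1 + n - r_1)(r_1 + n - r_2) = n(n + 3/2).
Evaluating step by step (a_0 = 1):
  n = 1: D(1) = 1(1 + 3/2) = 5/2; numerator = 2(1) = 2; a_1 = (2)/(5/2) = 4/5
  n = 2: D(2) = 2(2 + 3/2) = 7; numerator = 2(4/5) + 2(1) = 18/5; a_2 = (18/5)/(7) = 18/35
  n = 3: D(3) = 3(3 + 3/2) = 27/2; numerator = 2(18/35) + 2(4/5) = 92/35; a_3 = (92/35)/(27/2) = 184/945
  n = 4: D(4) = 4(4 + 3/2) = 22; numerator = 2(184/945) + 2(18/35) = 268/189; a_4 = (268/189)/(22) = 134/2079
  n = 5: D(5) = 5(5 + 3/2) = 65/2; numerator = 2(134/2079) + 2(184/945) = 1796/3465; a_5 = (1796/3465)/(65/2) = 3592/225225

r = 1; a_0 = 1; a_1 = 4/5; a_2 = 18/35; a_3 = 184/945; a_4 = 134/2079; a_5 = 3592/225225


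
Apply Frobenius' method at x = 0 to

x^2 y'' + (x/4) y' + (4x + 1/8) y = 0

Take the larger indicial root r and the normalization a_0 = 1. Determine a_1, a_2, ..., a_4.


Write in Frobenius form y'' + (p(x)/x) y' + (q(x)/x^2) y = 0:
  p(x) = 1/4,  q(x) = 4x + 1/8.
Indicial equation: r(r-1) + (1/4) r + (1/8) = 0 -> roots r_1 = 1/2, r_2 = 1/4.
Take r = r_1 = 1/2. Let y(x) = x^r sum_{n>=0} a_n x^n with a_0 = 1.
Substitute y = x^r sum a_n x^n and match x^{r+n}. The recurrence is
  D(n) a_n + 4 a_{n-1} = 0,  where D(n) = (r+n)(r+n-1) + (1/4)(r+n) + (1/8).
  a_n = -4 / D(n) * a_{n-1}.
Since the indicial polynomial factors as (r - r_1)(r - r_2), D(n) = (r_1 + n - r_1)(r_1 + n - r_2) = n(n + 1/4).
Evaluating step by step (a_0 = 1):
  n = 1: D(1) = 1(1 + 1/4) = 5/4; numerator = -4(1) = -4; a_1 = (-4)/(5/4) = -16/5
  n = 2: D(2) = 2(2 + 1/4) = 9/2; numerator = -4(-16/5) = 64/5; a_2 = (64/5)/(9/2) = 128/45
  n = 3: D(3) = 3(3 + 1/4) = 39/4; numerator = -4(128/45) = -512/45; a_3 = (-512/45)/(39/4) = -2048/1755
  n = 4: D(4) = 4(4 + 1/4) = 17; numerator = -4(-2048/1755) = 8192/1755; a_4 = (8192/1755)/(17) = 8192/29835

r = 1/2; a_0 = 1; a_1 = -16/5; a_2 = 128/45; a_3 = -2048/1755; a_4 = 8192/29835


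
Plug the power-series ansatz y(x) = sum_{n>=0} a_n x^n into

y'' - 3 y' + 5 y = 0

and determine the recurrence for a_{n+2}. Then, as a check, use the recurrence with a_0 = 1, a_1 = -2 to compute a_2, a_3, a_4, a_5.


Substitute y = sum_n a_n x^n.
y''(x) has coefficient (n+2)(n+1) a_{n+2} at x^n;
-3 y'(x) has coefficient -3 (n+1) a_{n+1} at x^n;
5 y(x) has coefficient 5 a_n at x^n.
Matching x^n: (n+2)(n+1) a_{n+2} - 3 (n+1) a_{n+1} + 5 a_n = 0.
Thus a_{n+2} = [3 (n+1) a_{n+1} - 5 a_n] / ((n+1)(n+2)).

Check with a_0 = 1, a_1 = -2 (apply the recurrence for n = 0, 1, 2, 3): a_0 = 1, a_1 = -2, a_2 = -11/2, a_3 = -23/6, a_4 = -7/12, a_5 = 73/120.

a_(n+2) = [3 (n+1) a_(n+1) - 5 a_n] / ((n+1)(n+2)); check: a_0 = 1, a_1 = -2, a_2 = -11/2, a_3 = -23/6, a_4 = -7/12, a_5 = 73/120


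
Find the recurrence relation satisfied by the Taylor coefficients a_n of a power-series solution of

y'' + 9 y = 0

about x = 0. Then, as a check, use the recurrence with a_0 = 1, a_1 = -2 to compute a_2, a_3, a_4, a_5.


Substitute y = sum_n a_n x^n into y'' + (const) y = 0.
y''(x) = sum_{n>=0} (n+2)(n+1) a_{n+2} x^n.
The ODE becomes sum_n [(n+2)(n+1) a_{n+2} + 9 a_n] x^n = 0.
Setting each coefficient to zero gives the recurrence:
  (n+2)(n+1) a_{n+2} + 9 a_n = 0,
  a_{n+2} = -9 / ((n+1)(n+2)) a_n.

Check with a_0 = 1, a_1 = -2 (apply the recurrence for n = 0, 1, 2, 3): a_0 = 1, a_1 = -2, a_2 = -9/2, a_3 = 3, a_4 = 27/8, a_5 = -27/20.

a_{n+2} = -9/((n+1)(n+2)) * a_n; check: a_0 = 1, a_1 = -2, a_2 = -9/2, a_3 = 3, a_4 = 27/8, a_5 = -27/20


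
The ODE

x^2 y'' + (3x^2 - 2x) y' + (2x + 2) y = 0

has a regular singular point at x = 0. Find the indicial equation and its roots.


Divide by x^2 to reach normal form y'' + P_1(x) y' + P_2(x) y = 0 with P_1(x) = 3 - 2/x and P_2(x) = 2/x + 2/x^2.
x = 0 is a singular point because the y'-coefficient 3 - 2/x has a pole at x = 0 and the y-coefficient 2/x + 2/x^2 has a pole at x = 0.
It is a regular singular point because x P_1(x) = p(x) = 3x - 2 and x^2 P_2(x) = q(x) = 2x + 2 are polynomials, hence analytic at x = 0.
p(0) = -2,  q(0) = 2.
Indicial equation: r(r-1) + p(0) r + q(0) = 0, i.e. r^2 + (p(0) - 1) r + q(0) = 0, i.e. r^2 - 3 r + 2 = 0.
Discriminant: (-3)^2 - 4(2) = 1, so r = (3 ± 1)/2.
Solving: r_1 = 2, r_2 = 1.

indicial: r^2 - 3 r + 2 = 0; roots r_1 = 2, r_2 = 1


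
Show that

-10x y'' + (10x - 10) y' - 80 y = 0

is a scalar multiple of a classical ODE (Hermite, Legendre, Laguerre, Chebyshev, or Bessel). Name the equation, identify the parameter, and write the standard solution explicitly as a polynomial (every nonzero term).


All three coefficients share the factor -10; dividing through by -10 gives  x y'' + (1 - x) y' + 8 y = 0.
This matches the Laguerre equation x y'' + (1 - x) y' + n y = 0 with n = 8; the polynomial solution is L_8(x).
With y = sum_k a_k x^k, matching x^k gives (k+1)k a_{k+1} + (k+1) a_{k+1} - k a_k + n a_k = 0, i.e. (k+1)^2 a_{k+1} = (k - n) a_k = (k - 8) a_k. The right side vanishes at k = 8, so the series terminates at degree 8.
Standard normalization L_n(0) = 1 gives a_0 = 1. Work upward with a_{k+1} = (k - 8) a_k / (k+1)^2:
  a_1 = (0 - 8)(1) / 1^2 = -8/1 = -8
  a_2 = (1 - 8)(-8) / 2^2 = 56/4 = 14
  a_3 = (2 - 8)(14) / 3^2 = -84/9 = -28/3
  a_4 = (3 - 8)(-28/3) / 4^2 = (140/3)/16 = 35/12
  a_5 = (4 - 8)(35/12) / 5^2 = (-35/3)/25 = -7/15
  a_6 = (5 - 8)(-7/15) / 6^2 = (7/5)/36 = 7/180
  a_7 = (6 - 8)(7/180) / 7^2 = (-7/90)/49 = -1/630
  a_8 = (7 - 8)(-1/630) / 8^2 = (1/630)/64 = 1/40320
Hence L_8(x) = x^8/40320 - x^7/630 + 7 x^6/180 - 7 x^5/15 + 35 x^4/12 - 28 x^3/3 + 14 x^2 - 8 x + 1.

L_8(x); series = x^8/40320 - x^7/630 + 7 x^6/180 - 7 x^5/15 + 35 x^4/12 - 28 x^3/3 + 14 x^2 - 8 x + 1


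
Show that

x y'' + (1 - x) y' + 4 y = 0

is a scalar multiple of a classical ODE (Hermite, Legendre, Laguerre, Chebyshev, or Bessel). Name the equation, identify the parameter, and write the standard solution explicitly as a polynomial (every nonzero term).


The equation is already in a standard form:  x y'' + (1 - x) y' + 4 y = 0.
This matches the Laguerre equation x y'' + (1 - x) y' + n y = 0 with n = 4; the polynomial solution is L_4(x).
With y = sum_k a_k x^k, matching x^k gives (k+1)k a_{k+1} + (k+1) a_{k+1} - k a_k + n a_k = 0, i.e. (k+1)^2 a_{k+1} = (k - n) a_k = (k - 4) a_k. The right side vanishes at k = 4, so the series terminates at degree 4.
Standard normalization L_n(0) = 1 gives a_0 = 1. Work upward with a_{k+1} = (k - 4) a_k / (k+1)^2:
  a_1 = (0 - 4)(1) / 1^2 = -4/1 = -4
  a_2 = (1 - 4)(-4) / 2^2 = 12/4 = 3
  a_3 = (2 - 4)(3) / 3^2 = -6/9 = -2/3
  a_4 = (3 - 4)(-2/3) / 4^2 = (2/3)/16 = 1/24
Hence L_4(x) = x^4/24 - 2 x^3/3 + 3 x^2 - 4 x + 1.

L_4(x); series = x^4/24 - 2 x^3/3 + 3 x^2 - 4 x + 1


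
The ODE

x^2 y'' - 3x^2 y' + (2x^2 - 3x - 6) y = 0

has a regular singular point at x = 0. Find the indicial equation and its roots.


Divide by x^2 to reach normal form y'' + P_1(x) y' + P_2(x) y = 0 with P_1(x) = -3 and P_2(x) = 2 - 3/x - 6/x^2.
x = 0 is a singular point because the y-coefficient 2 - 3/x - 6/x^2 has a pole at x = 0.
It is a regular singular point because x P_1(x) = p(x) = -3x and x^2 P_2(x) = q(x) = 2x^2 - 3x - 6 are polynomials, hence analytic at x = 0.
p(0) = 0,  q(0) = -6.
Indicial equation: r(r-1) + p(0) r + q(0) = 0, i.e. r^2 + (p(0) - 1) r + q(0) = 0, i.e. r^2 - 1 r - 6 = 0.
Discriminant: (-1)^2 - 4(-6) = 25, so r = (1 ± 5)/2.
Solving: r_1 = 3, r_2 = -2.

indicial: r^2 - 1 r - 6 = 0; roots r_1 = 3, r_2 = -2


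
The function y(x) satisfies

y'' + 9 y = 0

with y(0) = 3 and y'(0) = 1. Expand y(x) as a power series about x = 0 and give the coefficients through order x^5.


Ansatz: y(x) = sum_{n>=0} a_n x^n, so y'(x) = sum_{n>=1} n a_n x^(n-1) and y''(x) = sum_{n>=2} n(n-1) a_n x^(n-2).
Substitute into P(x) y'' + Q(x) y' + R(x) y = 0 with P(x) = 1, Q(x) = 0, R(x) = 9, and match powers of x.
Initial conditions: a_0 = 3, a_1 = 1.
Setting the coefficient of each power of x to zero and solving order by order (substituting the coefficients already found):
  x^0: 2 a_2 + 9 a_0 = 0  ->  2 a_2 = -9 a_0 = -27  ->  a_2 = -27/2
  x^1: 6 a_3 + 9 a_1 = 0  ->  6 a_3 = -9 a_1 = -9  ->  a_3 = -3/2
  x^2: 12 a_4 + 9 a_2 = 0  ->  12 a_4 = -9 a_2 = 243/2  ->  a_4 = 81/8
  x^3: 20 a_5 + 9 a_3 = 0  ->  20 a_5 = -9 a_3 = 27/2  ->  a_5 = 27/40
Truncated series: y(x) = 3 + x - (27/2) x^2 - (3/2) x^3 + (81/8) x^4 + (27/40) x^5 + O(x^6).

a_0 = 3; a_1 = 1; a_2 = -27/2; a_3 = -3/2; a_4 = 81/8; a_5 = 27/40


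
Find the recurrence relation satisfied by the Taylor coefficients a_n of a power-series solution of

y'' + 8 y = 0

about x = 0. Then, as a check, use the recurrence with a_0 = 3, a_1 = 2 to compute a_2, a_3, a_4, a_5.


Substitute y = sum_n a_n x^n into y'' + (const) y = 0.
y''(x) = sum_{n>=0} (n+2)(n+1) a_{n+2} x^n.
The ODE becomes sum_n [(n+2)(n+1) a_{n+2} + 8 a_n] x^n = 0.
Setting each coefficient to zero gives the recurrence:
  (n+2)(n+1) a_{n+2} + 8 a_n = 0,
  a_{n+2} = -8 / ((n+1)(n+2)) a_n.

Check with a_0 = 3, a_1 = 2 (apply the recurrence for n = 0, 1, 2, 3): a_0 = 3, a_1 = 2, a_2 = -12, a_3 = -8/3, a_4 = 8, a_5 = 16/15.

a_{n+2} = -8/((n+1)(n+2)) * a_n; check: a_0 = 3, a_1 = 2, a_2 = -12, a_3 = -8/3, a_4 = 8, a_5 = 16/15


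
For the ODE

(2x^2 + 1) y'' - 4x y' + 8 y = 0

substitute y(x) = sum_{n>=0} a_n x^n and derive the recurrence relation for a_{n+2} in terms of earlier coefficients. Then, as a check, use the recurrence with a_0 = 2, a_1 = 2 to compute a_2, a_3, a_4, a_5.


Substitute y = sum_n a_n x^n.
(1 + 2 x^2) y'' contributes (n+2)(n+1) a_{n+2} + 2 n(n-1) a_n at x^n.
-4 x y'(x) contributes -4 n a_n at x^n.
8 y(x) contributes 8 a_n at x^n.
Matching x^n: (n+2)(n+1) a_{n+2} + (2 n(n-1) - 4 n + 8) a_n = 0.
Thus a_{n+2} = (-2 n(n-1) + 4 n - 8) / ((n+1)(n+2)) * a_n.

Check with a_0 = 2, a_1 = 2 (apply the recurrence for n = 0, 1, 2, 3): a_0 = 2, a_1 = 2, a_2 = -8, a_3 = -4/3, a_4 = 8/3, a_5 = 8/15.

a_(n+2) = (-2 n(n-1) + 4 n - 8) / ((n+1)(n+2)) * a_n; check: a_0 = 2, a_1 = 2, a_2 = -8, a_3 = -4/3, a_4 = 8/3, a_5 = 8/15


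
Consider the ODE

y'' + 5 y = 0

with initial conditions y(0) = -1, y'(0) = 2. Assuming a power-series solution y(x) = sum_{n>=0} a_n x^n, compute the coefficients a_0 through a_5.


Ansatz: y(x) = sum_{n>=0} a_n x^n, so y'(x) = sum_{n>=1} n a_n x^(n-1) and y''(x) = sum_{n>=2} n(n-1) a_n x^(n-2).
Substitute into P(x) y'' + Q(x) y' + R(x) y = 0 with P(x) = 1, Q(x) = 0, R(x) = 5, and match powers of x.
Initial conditions: a_0 = -1, a_1 = 2.
Setting the coefficient of each power of x to zero and solving order by order (substituting the coefficients already found):
  x^0: 2 a_2 + 5 a_0 = 0  ->  2 a_2 = -5 a_0 = 5  ->  a_2 = 5/2
  x^1: 6 a_3 + 5 a_1 = 0  ->  6 a_3 = -5 a_1 = -10  ->  a_3 = -5/3
  x^2: 12 a_4 + 5 a_2 = 0  ->  12 a_4 = -5 a_2 = -25/2  ->  a_4 = -25/24
  x^3: 20 a_5 + 5 a_3 = 0  ->  20 a_5 = -5 a_3 = 25/3  ->  a_5 = 5/12
Truncated series: y(x) = -1 + 2 x + (5/2) x^2 - (5/3) x^3 - (25/24) x^4 + (5/12) x^5 + O(x^6).

a_0 = -1; a_1 = 2; a_2 = 5/2; a_3 = -5/3; a_4 = -25/24; a_5 = 5/12


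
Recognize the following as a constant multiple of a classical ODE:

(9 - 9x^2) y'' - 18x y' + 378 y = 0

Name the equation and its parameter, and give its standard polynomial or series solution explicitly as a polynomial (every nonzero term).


All three coefficients share the factor 9; dividing through by 9 gives  (1 - x^2) y'' - 2x y' + 42 y = 0.
This matches the Legendre equation (1 - x^2) y'' - 2x y' + n(n+1) y = 0 (note the -2x y' term) with n(n+1) = 42, so n = 6; the polynomial solution is P_6(x).
With y = sum_k a_k x^k, matching x^k gives (k+2)(k+1) a_{k+2} = [k(k+1) - n(n+1)] a_k = (k - 6)(k + 7) a_k. The right side vanishes at k = 6, so the series with the parity of 6 terminates at degree 6.
Standard normalization (P_n(1) = 1): leading coefficient (2n)!/(2^n (n!)^2) = 479001600/(64*518400) = 231/16, so a_6 = 231/16. Work downward with a_k = (k+1)(k+2) a_{k+2} / ((k - 6)(k + 7)):
  a_4 = (5)(6)(231/16) / ((4 - 6)(4 + 7)) = (3465/8)/(-22) = -315/16
  a_2 = (3)(4)(-315/16) / ((2 - 6)(2 + 7)) = (-945/4)/(-36) = 105/16
  a_0 = (1)(2)(105/16) / ((0 - 6)(0 + 7)) = (105/8)/(-42) = -5/16
Hence P_6(x) = 231 x^6/16 - 315 x^4/16 + 105 x^2/16 - 5/16.

P_6(x); series = 231 x^6/16 - 315 x^4/16 + 105 x^2/16 - 5/16


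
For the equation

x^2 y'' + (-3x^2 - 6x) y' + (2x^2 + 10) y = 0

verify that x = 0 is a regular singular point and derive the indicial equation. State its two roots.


Divide by x^2 to reach normal form y'' + P_1(x) y' + P_2(x) y = 0 with P_1(x) = -3 - 6/x and P_2(x) = 2 + 10/x^2.
x = 0 is a singular point because the y'-coefficient -3 - 6/x has a pole at x = 0 and the y-coefficient 2 + 10/x^2 has a pole at x = 0.
It is a regular singular point because x P_1(x) = p(x) = -3x - 6 and x^2 P_2(x) = q(x) = 2x^2 + 10 are polynomials, hence analytic at x = 0.
p(0) = -6,  q(0) = 10.
Indicial equation: r(r-1) + p(0) r + q(0) = 0, i.e. r^2 + (p(0) - 1) r + q(0) = 0, i.e. r^2 - 7 r + 10 = 0.
Discriminant: (-7)^2 - 4(10) = 9, so r = (7 ± 3)/2.
Solving: r_1 = 5, r_2 = 2.

indicial: r^2 - 7 r + 10 = 0; roots r_1 = 5, r_2 = 2


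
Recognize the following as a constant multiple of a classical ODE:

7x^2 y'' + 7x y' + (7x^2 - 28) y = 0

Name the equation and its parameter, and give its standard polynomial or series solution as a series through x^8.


All three coefficients share the factor 7; dividing through by 7 gives  x^2 y'' + x y' + (x^2 - 4) y = 0.
This matches the Bessel equation x^2 y'' + x y' + (x^2 - nu^2) y = 0 with nu^2 = 4, so nu = 2; the solution bounded at x = 0 is J_2(x).
Frobenius at x = 0: indicial roots ±nu; for r = nu the recurrence k(k + 2nu) c_k = -c_{k-2} gives the standard series J_nu(x) = sum_{k>=0} (-1)^k / (k! (k+nu)!) (x/2)^(2k+nu). Evaluate the first 4 terms:
  k = 0: (-1)^0 / (0! * 2! * 2^2) x^2 = 1/(1*2*4) x^2 = (1/8) x^2
  k = 1: (-1)^1 / (1! * 3! * 2^4) x^4 = -1/(1*6*16) x^4 = (-1/96) x^4
  k = 2: (-1)^2 / (2! * 4! * 2^6) x^6 = 1/(2*24*64) x^6 = (1/3072) x^6
  k = 3: (-1)^3 / (3! * 5! * 2^8) x^8 = -1/(6*120*256) x^8 = (-1/184320) x^8
Hence J_2(x) = -x^8/184320 + x^6/3072 - x^4/96 + x^2/8 + ....

J_2(x); series = -x^8/184320 + x^6/3072 - x^4/96 + x^2/8


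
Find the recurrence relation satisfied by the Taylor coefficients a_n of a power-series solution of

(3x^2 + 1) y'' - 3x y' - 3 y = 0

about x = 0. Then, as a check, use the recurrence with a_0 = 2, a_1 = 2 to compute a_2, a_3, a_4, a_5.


Substitute y = sum_n a_n x^n.
(1 + 3 x^2) y'' contributes (n+2)(n+1) a_{n+2} + 3 n(n-1) a_n at x^n.
-3 x y'(x) contributes -3 n a_n at x^n.
-3 y(x) contributes -3 a_n at x^n.
Matching x^n: (n+2)(n+1) a_{n+2} + (3 n(n-1) - 3 n - 3) a_n = 0.
Thus a_{n+2} = (-3 n(n-1) + 3 n + 3) / ((n+1)(n+2)) * a_n.

Check with a_0 = 2, a_1 = 2 (apply the recurrence for n = 0, 1, 2, 3): a_0 = 2, a_1 = 2, a_2 = 3, a_3 = 2, a_4 = 3/4, a_5 = -3/5.

a_(n+2) = (-3 n(n-1) + 3 n + 3) / ((n+1)(n+2)) * a_n; check: a_0 = 2, a_1 = 2, a_2 = 3, a_3 = 2, a_4 = 3/4, a_5 = -3/5


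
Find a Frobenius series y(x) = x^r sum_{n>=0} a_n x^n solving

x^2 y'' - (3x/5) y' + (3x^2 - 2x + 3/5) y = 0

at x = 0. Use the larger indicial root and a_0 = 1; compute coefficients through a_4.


Write in Frobenius form y'' + (p(x)/x) y' + (q(x)/x^2) y = 0:
  p(x) = -3/5,  q(x) = 3x^2 - 2x + 3/5.
Indicial equation: r(r-1) + (-3/5) r + (3/5) = 0 -> roots r_1 = 1, r_2 = 3/5.
Take r = r_1 = 1. Let y(x) = x^r sum_{n>=0} a_n x^n with a_0 = 1.
Substitute y = x^r sum a_n x^n and match x^{r+n}. The recurrence is
  D(n) a_n - 2 a_{n-1} + 3 a_{n-2} = 0,  where D(n) = (r+n)(r+n-1) + (-3/5)(r+n) + (3/5).
  a_n = [2 a_{n-1} - 3 a_{n-2}] / D(n).
Since the indicial polynomial factors as (r - r_1)(r - r_2), D(n) = (r_1 + n - r_1)(r_1 + n - r_2) = n(n + 2/5).
Evaluating step by step (a_0 = 1):
  n = 1: D(1) = 1(1 + 2/5) = 7/5; numerator = 2(1) = 2; a_1 = (2)/(7/5) = 10/7
  n = 2: D(2) = 2(2 + 2/5) = 24/5; numerator = 2(10/7) - 3(1) = -1/7; a_2 = (-1/7)/(24/5) = -5/168
  n = 3: D(3) = 3(3 + 2/5) = 51/5; numerator = 2(-5/168) - 3(10/7) = -365/84; a_3 = (-365/84)/(51/5) = -1825/4284
  n = 4: D(4) = 4(4 + 2/5) = 88/5; numerator = 2(-1825/4284) - 3(-5/168) = -6535/8568; a_4 = (-6535/8568)/(88/5) = -32675/753984

r = 1; a_0 = 1; a_1 = 10/7; a_2 = -5/168; a_3 = -1825/4284; a_4 = -32675/753984


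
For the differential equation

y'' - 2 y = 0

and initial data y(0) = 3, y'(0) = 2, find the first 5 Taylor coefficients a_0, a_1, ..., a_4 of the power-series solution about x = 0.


Ansatz: y(x) = sum_{n>=0} a_n x^n, so y'(x) = sum_{n>=1} n a_n x^(n-1) and y''(x) = sum_{n>=2} n(n-1) a_n x^(n-2).
Substitute into P(x) y'' + Q(x) y' + R(x) y = 0 with P(x) = 1, Q(x) = 0, R(x) = -2, and match powers of x.
Initial conditions: a_0 = 3, a_1 = 2.
Setting the coefficient of each power of x to zero and solving order by order (substituting the coefficients already found):
  x^0: 2 a_2 - 2 a_0 = 0  ->  2 a_2 = 2 a_0 = 6  ->  a_2 = 3
  x^1: 6 a_3 - 2 a_1 = 0  ->  6 a_3 = 2 a_1 = 4  ->  a_3 = 2/3
  x^2: 12 a_4 - 2 a_2 = 0  ->  12 a_4 = 2 a_2 = 6  ->  a_4 = 1/2
Truncated series: y(x) = 3 + 2 x + 3 x^2 + (2/3) x^3 + (1/2) x^4 + O(x^5).

a_0 = 3; a_1 = 2; a_2 = 3; a_3 = 2/3; a_4 = 1/2


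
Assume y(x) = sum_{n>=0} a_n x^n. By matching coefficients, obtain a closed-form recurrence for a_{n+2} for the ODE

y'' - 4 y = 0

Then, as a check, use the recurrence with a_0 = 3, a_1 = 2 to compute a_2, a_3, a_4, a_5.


Substitute y = sum_n a_n x^n into y'' + (const) y = 0.
y''(x) = sum_{n>=0} (n+2)(n+1) a_{n+2} x^n.
The ODE becomes sum_n [(n+2)(n+1) a_{n+2} - 4 a_n] x^n = 0.
Setting each coefficient to zero gives the recurrence:
  (n+2)(n+1) a_{n+2} - 4 a_n = 0,
  a_{n+2} = 4 / ((n+1)(n+2)) a_n.

Check with a_0 = 3, a_1 = 2 (apply the recurrence for n = 0, 1, 2, 3): a_0 = 3, a_1 = 2, a_2 = 6, a_3 = 4/3, a_4 = 2, a_5 = 4/15.

a_{n+2} = 4/((n+1)(n+2)) * a_n; check: a_0 = 3, a_1 = 2, a_2 = 6, a_3 = 4/3, a_4 = 2, a_5 = 4/15


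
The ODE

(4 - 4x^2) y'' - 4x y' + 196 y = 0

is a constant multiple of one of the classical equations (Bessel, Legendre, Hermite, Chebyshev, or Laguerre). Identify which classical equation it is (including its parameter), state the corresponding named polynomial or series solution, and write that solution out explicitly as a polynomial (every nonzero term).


All three coefficients share the factor 4; dividing through by 4 gives  (1 - x^2) y'' - x y' + 49 y = 0.
This matches the Chebyshev equation (1 - x^2) y'' - x y' + n^2 y = 0 (note the -x y' term, not -2x y') with n^2 = 49, so n = 7; the polynomial solution is T_7(x).
With y = sum_k a_k x^k, matching x^k gives (k+2)(k+1) a_{k+2} = (k^2 - n^2) a_k = (k - 7)(k + 7) a_k. The right side vanishes at k = 7, so the series with the parity of 7 terminates at degree 7.
Standard normalization: leading coefficient of T_n is 2^(n-1), so a_7 = 2^6 = 64. Work downward with a_k = (k+1)(k+2) a_{k+2} / ((k - 7)(k + 7)):
  a_5 = (6)(7)(64) / ((5 - 7)(5 + 7)) = 2688/(-24) = -112
  a_3 = (4)(5)(-112) / ((3 - 7)(3 + 7)) = -2240/(-40) = 56
  a_1 = (2)(3)(56) / ((1 - 7)(1 + 7)) = 336/(-48) = -7
Hence T_7(x) = 64 x^7 - 112 x^5 + 56 x^3 - 7 x.

T_7(x); series = 64 x^7 - 112 x^5 + 56 x^3 - 7 x


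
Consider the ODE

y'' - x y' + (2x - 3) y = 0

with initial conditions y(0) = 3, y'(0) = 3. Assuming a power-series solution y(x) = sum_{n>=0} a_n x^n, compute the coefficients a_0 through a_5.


Ansatz: y(x) = sum_{n>=0} a_n x^n, so y'(x) = sum_{n>=1} n a_n x^(n-1) and y''(x) = sum_{n>=2} n(n-1) a_n x^(n-2).
Substitute into P(x) y'' + Q(x) y' + R(x) y = 0 with P(x) = 1, Q(x) = -x, R(x) = 2x - 3, and match powers of x.
Initial conditions: a_0 = 3, a_1 = 3.
Setting the coefficient of each power of x to zero and solving order by order (substituting the coefficients already found):
  x^0: 2 a_2 - 3 a_0 = 0  ->  2 a_2 = 3 a_0 = 9  ->  a_2 = 9/2
  x^1: 6 a_3 - 4 a_1 + 2 a_0 = 0  ->  6 a_3 = 4 a_1 - 2 a_0 = 6  ->  a_3 = 1
  x^2: 12 a_4 - 5 a_2 + 2 a_1 = 0  ->  12 a_4 = 5 a_2 - 2 a_1 = 33/2  ->  a_4 = 11/8
  x^3: 20 a_5 - 6 a_3 + 2 a_2 = 0  ->  20 a_5 = 6 a_3 - 2 a_2 = -3  ->  a_5 = -3/20
Truncated series: y(x) = 3 + 3 x + (9/2) x^2 + x^3 + (11/8) x^4 - (3/20) x^5 + O(x^6).

a_0 = 3; a_1 = 3; a_2 = 9/2; a_3 = 1; a_4 = 11/8; a_5 = -3/20


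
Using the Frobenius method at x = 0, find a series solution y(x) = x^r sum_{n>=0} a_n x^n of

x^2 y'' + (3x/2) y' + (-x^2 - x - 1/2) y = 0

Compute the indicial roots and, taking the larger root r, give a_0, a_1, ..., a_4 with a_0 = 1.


Write in Frobenius form y'' + (p(x)/x) y' + (q(x)/x^2) y = 0:
  p(x) = 3/2,  q(x) = -x^2 - x - 1/2.
Indicial equation: r(r-1) + (3/2) r + (-1/2) = 0 -> roots r_1 = 1/2, r_2 = -1.
Take r = r_1 = 1/2. Let y(x) = x^r sum_{n>=0} a_n x^n with a_0 = 1.
Substitute y = x^r sum a_n x^n and match x^{r+n}. The recurrence is
  D(n) a_n - 1 a_{n-1} - 1 a_{n-2} = 0,  where D(n) = (r+n)(r+n-1) + (3/2)(r+n) + (-1/2).
  a_n = [1 a_{n-1} + 1 a_{n-2}] / D(n).
Since the indicial polynomial factors as (r - r_1)(r - r_2), D(n) = (r_1 + n - r_1)(r_1 + n - r_2) = n(n + 3/2).
Evaluating step by step (a_0 = 1):
  n = 1: D(1) = 1(1 + 3/2) = 5/2; numerator = 1(1) = 1; a_1 = (1)/(5/2) = 2/5
  n = 2: D(2) = 2(2 + 3/2) = 7; numerator = 1(2/5) + 1(1) = 7/5; a_2 = (7/5)/(7) = 1/5
  n = 3: D(3) = 3(3 + 3/2) = 27/2; numerator = 1(1/5) + 1(2/5) = 3/5; a_3 = (3/5)/(27/2) = 2/45
  n = 4: D(4) = 4(4 + 3/2) = 22; numerator = 1(2/45) + 1(1/5) = 11/45; a_4 = (11/45)/(22) = 1/90

r = 1/2; a_0 = 1; a_1 = 2/5; a_2 = 1/5; a_3 = 2/45; a_4 = 1/90


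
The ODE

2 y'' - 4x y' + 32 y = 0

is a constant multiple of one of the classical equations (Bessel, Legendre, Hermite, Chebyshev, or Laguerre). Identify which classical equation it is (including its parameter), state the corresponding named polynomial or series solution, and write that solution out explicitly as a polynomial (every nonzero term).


All three coefficients share the factor 2; dividing through by 2 gives  y'' - 2x y' + 16 y = 0.
This matches the Hermite equation y'' - 2x y' + 2n y = 0 with 2n = 16, so n = 8; the polynomial solution is H_8(x).
With y = sum_k a_k x^k, matching x^k gives (k+2)(k+1) a_{k+2} = 2(k - n) a_k = 2(k - 8) a_k. The right side vanishes at k = 8, so the series with the parity of 8 terminates at degree 8.
Standard normalization: leading coefficient of H_n is 2^n, so a_8 = 2^8 = 256. Work downward with a_k = (k+1)(k+2) a_{k+2} / (2(k - n)):
  a_6 = (7)(8)(256) / (2(6 - 8)) = 14336/(-4) = -3584
  a_4 = (5)(6)(-3584) / (2(4 - 8)) = -107520/(-8) = 13440
  a_2 = (3)(4)(13440) / (2(2 - 8)) = 161280/(-12) = -13440
  a_0 = (1)(2)(-13440) / (2(0 - 8)) = -26880/(-16) = 1680
Hence H_8(x) = 256 x^8 - 3584 x^6 + 13440 x^4 - 13440 x^2 + 1680.

H_8(x); series = 256 x^8 - 3584 x^6 + 13440 x^4 - 13440 x^2 + 1680
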